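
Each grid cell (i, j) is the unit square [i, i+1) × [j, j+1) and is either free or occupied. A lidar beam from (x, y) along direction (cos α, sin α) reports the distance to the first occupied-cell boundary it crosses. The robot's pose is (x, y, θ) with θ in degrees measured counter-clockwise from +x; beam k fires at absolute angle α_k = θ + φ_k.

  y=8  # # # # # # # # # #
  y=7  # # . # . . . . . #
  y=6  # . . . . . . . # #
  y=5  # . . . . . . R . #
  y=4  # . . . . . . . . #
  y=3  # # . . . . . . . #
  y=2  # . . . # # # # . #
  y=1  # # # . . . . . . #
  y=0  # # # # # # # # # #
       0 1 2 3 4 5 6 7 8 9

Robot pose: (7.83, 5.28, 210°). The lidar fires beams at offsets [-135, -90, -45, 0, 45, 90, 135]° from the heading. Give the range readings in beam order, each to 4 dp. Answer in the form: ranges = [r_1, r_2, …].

ranges = [0.7454, 3.1408, 6.6456, 6.5600, 2.3604, 2.3400, 1.2113]

beam 1: φ=-135°, α=75°
  d=(0.2588,0.9659)  start (7,5)  tX=0.6568 tY=0.7454  stride 1/|dx|=3.8637 1/|dy|=1.0353
    cross x-line → (8,5), t=0.6568
    cross y-line → (8,6), t=0.7454 (wall)
  → r_1 = 0.7454
beam 2: φ=-90°, α=120°
  d=(-0.5000,0.8660)  start (7,5)  tX=1.6600 tY=0.8314  stride 1/|dx|=2.0000 1/|dy|=1.1547
    cross y-line → (7,6), t=0.8314
    cross x-line → (6,6), t=1.6600
    cross y-line → (6,7), t=1.9861
    cross y-line → (6,8), t=3.1408 (wall)
  → r_2 = 3.1408
beam 3: φ=-45°, α=165°
  d=(-0.9659,0.2588)  start (7,5)  tX=0.8593 tY=2.7819  stride 1/|dx|=1.0353 1/|dy|=3.8637
    cross x-line → (6,5), t=0.8593
    cross x-line → (5,5), t=1.8946
    cross y-line → (5,6), t=2.7819
    cross x-line → (4,6), t=2.9298
    cross x-line → (3,6), t=3.9651
    cross x-line → (2,6), t=5.0004
    cross x-line → (1,6), t=6.0357
    cross y-line → (1,7), t=6.6456 (wall)
  → r_3 = 6.6456
beam 4: φ=0°, α=210°
  d=(-0.8660,-0.5000)  start (7,5)  tX=0.9584 tY=0.5600  stride 1/|dx|=1.1547 1/|dy|=2.0000
    cross y-line → (7,4), t=0.5600
    cross x-line → (6,4), t=0.9584
    cross x-line → (5,4), t=2.1131
    cross y-line → (5,3), t=2.5600
    cross x-line → (4,3), t=3.2678
    cross x-line → (3,3), t=4.4225
    cross y-line → (3,2), t=4.5600
    cross x-line → (2,2), t=5.5772
    cross y-line → (2,1), t=6.5600 (wall)
  → r_4 = 6.5600
beam 5: φ=45°, α=255°
  d=(-0.2588,-0.9659)  start (7,5)  tX=3.2069 tY=0.2899  stride 1/|dx|=3.8637 1/|dy|=1.0353
    cross y-line → (7,4), t=0.2899
    cross y-line → (7,3), t=1.3252
    cross y-line → (7,2), t=2.3604 (wall)
  → r_5 = 2.3604
beam 6: φ=90°, α=300°
  d=(0.5000,-0.8660)  start (7,5)  tX=0.3400 tY=0.3233  stride 1/|dx|=2.0000 1/|dy|=1.1547
    cross y-line → (7,4), t=0.3233
    cross x-line → (8,4), t=0.3400
    cross y-line → (8,3), t=1.4780
    cross x-line → (9,3), t=2.3400 (wall)
  → r_6 = 2.3400
beam 7: φ=135°, α=345°
  d=(0.9659,-0.2588)  start (7,5)  tX=0.1760 tY=1.0818  stride 1/|dx|=1.0353 1/|dy|=3.8637
    cross x-line → (8,5), t=0.1760
    cross y-line → (8,4), t=1.0818
    cross x-line → (9,4), t=1.2113 (wall)
  → r_7 = 1.2113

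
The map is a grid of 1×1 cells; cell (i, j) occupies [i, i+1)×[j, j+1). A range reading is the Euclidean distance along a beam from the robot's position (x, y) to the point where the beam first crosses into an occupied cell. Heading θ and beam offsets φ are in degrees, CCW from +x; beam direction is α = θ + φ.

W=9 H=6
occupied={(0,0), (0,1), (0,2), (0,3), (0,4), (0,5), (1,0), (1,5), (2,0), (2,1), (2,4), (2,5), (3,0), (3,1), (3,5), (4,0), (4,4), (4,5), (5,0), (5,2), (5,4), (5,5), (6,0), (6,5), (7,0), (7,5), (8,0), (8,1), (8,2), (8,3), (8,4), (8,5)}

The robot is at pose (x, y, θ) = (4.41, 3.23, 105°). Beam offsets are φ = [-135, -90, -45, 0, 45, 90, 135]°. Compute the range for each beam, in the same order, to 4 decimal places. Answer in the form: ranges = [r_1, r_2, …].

beam 1: φ=-135°, α=330°
  dir = (cos 330°, sin 330°) = (0.8660, -0.5000); from cell (4,3)
  next x-line at t=0.6813, next y-line at t=0.4600; Δt_x=1.1547, Δt_y=2.0000
    y: enter (4,2) at t=0.4600
    x: enter (5,2) at t=0.6813 ← occupied
  → r_1 = 0.6813
beam 2: φ=-90°, α=15°
  dir = (cos 15°, sin 15°) = (0.9659, 0.2588); from cell (4,3)
  next x-line at t=0.6108, next y-line at t=2.9751; Δt_x=1.0353, Δt_y=3.8637
    x: enter (5,3) at t=0.6108
    x: enter (6,3) at t=1.6461
    x: enter (7,3) at t=2.6814
    y: enter (7,4) at t=2.9751
    x: enter (8,4) at t=3.7166 ← occupied
  → r_2 = 3.7166
beam 3: φ=-45°, α=60°
  dir = (cos 60°, sin 60°) = (0.5000, 0.8660); from cell (4,3)
  next x-line at t=1.1800, next y-line at t=0.8891; Δt_x=2.0000, Δt_y=1.1547
    y: enter (4,4) at t=0.8891 ← occupied
  → r_3 = 0.8891
beam 4: φ=0°, α=105°
  dir = (cos 105°, sin 105°) = (-0.2588, 0.9659); from cell (4,3)
  next x-line at t=1.5841, next y-line at t=0.7972; Δt_x=3.8637, Δt_y=1.0353
    y: enter (4,4) at t=0.7972 ← occupied
  → r_4 = 0.7972
beam 5: φ=45°, α=150°
  dir = (cos 150°, sin 150°) = (-0.8660, 0.5000); from cell (4,3)
  next x-line at t=0.4734, next y-line at t=1.5400; Δt_x=1.1547, Δt_y=2.0000
    x: enter (3,3) at t=0.4734
    y: enter (3,4) at t=1.5400
    x: enter (2,4) at t=1.6281 ← occupied
  → r_5 = 1.6281
beam 6: φ=90°, α=195°
  dir = (cos 195°, sin 195°) = (-0.9659, -0.2588); from cell (4,3)
  next x-line at t=0.4245, next y-line at t=0.8887; Δt_x=1.0353, Δt_y=3.8637
    x: enter (3,3) at t=0.4245
    y: enter (3,2) at t=0.8887
    x: enter (2,2) at t=1.4597
    x: enter (1,2) at t=2.4950
    x: enter (0,2) at t=3.5303 ← occupied
  → r_6 = 3.5303
beam 7: φ=135°, α=240°
  dir = (cos 240°, sin 240°) = (-0.5000, -0.8660); from cell (4,3)
  next x-line at t=0.8200, next y-line at t=0.2656; Δt_x=2.0000, Δt_y=1.1547
    y: enter (4,2) at t=0.2656
    x: enter (3,2) at t=0.8200
    y: enter (3,1) at t=1.4203 ← occupied
  → r_7 = 1.4203

ranges = [0.6813, 3.7166, 0.8891, 0.7972, 1.6281, 3.5303, 1.4203]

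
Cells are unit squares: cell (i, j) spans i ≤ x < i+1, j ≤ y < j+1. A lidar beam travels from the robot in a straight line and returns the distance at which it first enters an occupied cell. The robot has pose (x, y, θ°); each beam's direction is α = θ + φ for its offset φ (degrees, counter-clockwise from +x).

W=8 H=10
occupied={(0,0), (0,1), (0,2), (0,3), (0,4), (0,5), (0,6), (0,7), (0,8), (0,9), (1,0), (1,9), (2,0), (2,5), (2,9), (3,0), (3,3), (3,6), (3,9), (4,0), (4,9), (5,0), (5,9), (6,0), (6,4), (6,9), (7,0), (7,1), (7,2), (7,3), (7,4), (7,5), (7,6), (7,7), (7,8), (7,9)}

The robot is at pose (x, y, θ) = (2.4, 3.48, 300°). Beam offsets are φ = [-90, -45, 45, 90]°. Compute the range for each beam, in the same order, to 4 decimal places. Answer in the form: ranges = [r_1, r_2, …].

ranges = [1.6166, 2.5675, 0.6212, 0.6928]

beam 1: φ=-90°, α=210°
  d=(-0.8660,-0.5000)  start (2,3)  tX=0.4619 tY=0.9600  stride 1/|dx|=1.1547 1/|dy|=2.0000
    cross x-line → (1,3), t=0.4619
    cross y-line → (1,2), t=0.9600
    cross x-line → (0,2), t=1.6166 (wall)
  → r_1 = 1.6166
beam 2: φ=-45°, α=255°
  d=(-0.2588,-0.9659)  start (2,3)  tX=1.5455 tY=0.4969  stride 1/|dx|=3.8637 1/|dy|=1.0353
    cross y-line → (2,2), t=0.4969
    cross y-line → (2,1), t=1.5322
    cross x-line → (1,1), t=1.5455
    cross y-line → (1,0), t=2.5675 (wall)
  → r_2 = 2.5675
beam 3: φ=45°, α=345°
  d=(0.9659,-0.2588)  start (2,3)  tX=0.6212 tY=1.8546  stride 1/|dx|=1.0353 1/|dy|=3.8637
    cross x-line → (3,3), t=0.6212 (wall)
  → r_3 = 0.6212
beam 4: φ=90°, α=30°
  d=(0.8660,0.5000)  start (2,3)  tX=0.6928 tY=1.0400  stride 1/|dx|=1.1547 1/|dy|=2.0000
    cross x-line → (3,3), t=0.6928 (wall)
  → r_4 = 0.6928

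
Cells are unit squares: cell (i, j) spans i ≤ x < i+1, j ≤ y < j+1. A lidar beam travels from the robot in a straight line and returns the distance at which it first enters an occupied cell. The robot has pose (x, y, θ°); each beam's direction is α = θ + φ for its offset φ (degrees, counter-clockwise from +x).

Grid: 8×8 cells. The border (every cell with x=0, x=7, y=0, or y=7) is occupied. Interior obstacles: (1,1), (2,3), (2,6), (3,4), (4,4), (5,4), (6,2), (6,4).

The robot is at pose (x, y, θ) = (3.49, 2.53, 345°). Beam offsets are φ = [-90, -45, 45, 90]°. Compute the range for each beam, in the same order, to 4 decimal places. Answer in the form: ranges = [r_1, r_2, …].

beam 1: φ=-90°, α=255°
  direction (-0.2588, -0.9659); cell (3,2); t to first gridline: x 1.8932, y 0.5487 (then +3.8637 / +1.0353)
    (3,1) via y @ 0.5487
    (3,0) via y @ 1.5840  # hit
  → r_1 = 1.5840
beam 2: φ=-45°, α=300°
  direction (0.5000, -0.8660); cell (3,2); t to first gridline: x 1.0200, y 0.6120 (then +2.0000 / +1.1547)
    (3,1) via y @ 0.6120
    (4,1) via x @ 1.0200
    (4,0) via y @ 1.7667  # hit
  → r_2 = 1.7667
beam 3: φ=45°, α=30°
  direction (0.8660, 0.5000); cell (3,2); t to first gridline: x 0.5889, y 0.9400 (then +1.1547 / +2.0000)
    (4,2) via x @ 0.5889
    (4,3) via y @ 0.9400
    (5,3) via x @ 1.7436
    (6,3) via x @ 2.8983
    (6,4) via y @ 2.9400  # hit
  → r_3 = 2.9400
beam 4: φ=90°, α=75°
  direction (0.2588, 0.9659); cell (3,2); t to first gridline: x 1.9705, y 0.4866 (then +3.8637 / +1.0353)
    (3,3) via y @ 0.4866
    (3,4) via y @ 1.5219  # hit
  → r_4 = 1.5219

ranges = [1.5840, 1.7667, 2.9400, 1.5219]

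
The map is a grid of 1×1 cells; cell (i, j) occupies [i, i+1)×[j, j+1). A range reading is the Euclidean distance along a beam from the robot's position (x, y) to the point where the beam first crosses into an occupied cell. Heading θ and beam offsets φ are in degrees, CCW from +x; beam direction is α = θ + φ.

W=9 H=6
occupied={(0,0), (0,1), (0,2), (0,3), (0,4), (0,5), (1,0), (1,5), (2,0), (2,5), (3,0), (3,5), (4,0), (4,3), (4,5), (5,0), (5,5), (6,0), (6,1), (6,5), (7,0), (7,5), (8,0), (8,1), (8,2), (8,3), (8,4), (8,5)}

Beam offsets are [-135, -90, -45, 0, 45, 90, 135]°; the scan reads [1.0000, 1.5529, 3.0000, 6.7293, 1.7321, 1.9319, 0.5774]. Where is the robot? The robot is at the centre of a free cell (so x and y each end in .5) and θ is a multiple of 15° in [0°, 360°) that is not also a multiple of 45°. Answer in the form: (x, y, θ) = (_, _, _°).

Candidates: 26 free-cell centres × 16 headings = 416 poses. Raycast each; keep the one whose scan matches to 4 dp.
  (5.5, 2.5, 165°): beam 1 = 2.8868 ≠ 1.0000 ✗
  (1.5, 3.5, 300°): beam 1 = 0.5176 ≠ 1.0000 ✗
  (2.5, 4.5, 30°): beam 1 = 3.6235 ≠ 1.0000 ✗
  (5.5, 3.5, 30°): beam 1 = 2.5882 ≠ 1.0000 ✗
  …
  (7.5, 3.5, 195°): r_1=1.0000, r_2=1.5529, r_3=3.0000, r_4=6.7293, r_5=1.7321, r_6=1.9319, r_7=0.5774 — all match ✓
Only this pose fits every beam.

(x, y, θ) = (7.5, 3.5, 195°)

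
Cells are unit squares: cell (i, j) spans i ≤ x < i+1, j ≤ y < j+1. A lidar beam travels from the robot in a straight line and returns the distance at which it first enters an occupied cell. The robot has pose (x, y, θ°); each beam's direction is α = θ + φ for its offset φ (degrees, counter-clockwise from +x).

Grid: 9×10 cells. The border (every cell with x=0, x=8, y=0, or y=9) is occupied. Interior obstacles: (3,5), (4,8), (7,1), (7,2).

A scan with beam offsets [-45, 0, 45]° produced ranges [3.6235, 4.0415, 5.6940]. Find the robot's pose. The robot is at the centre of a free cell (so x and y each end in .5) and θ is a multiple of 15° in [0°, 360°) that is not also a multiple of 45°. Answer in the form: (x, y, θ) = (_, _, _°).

Enumerate (i+0.5, j+0.5, θ) over the 52 free cells and 16 admissible headings. For each, cast all 3 beams and compare to the given ranges.
  (4.5, 6.5, 285°): beam 1 = 1.0000 ≠ 3.6235 ✗
  (3.5, 1.5, 330°): beam 1 = 0.5176 ≠ 3.6235 ✗
  (5.5, 5.5, 210°): beam 1 = 1.5529 ≠ 3.6235 ✗
  …
  (2.5, 4.5, 300°): r_1=3.6235, r_2=4.0415, r_3=5.6940 — all match ✓
Unique over the lattice → pose = (2.5, 4.5, 300°).

(x, y, θ) = (2.5, 4.5, 300°)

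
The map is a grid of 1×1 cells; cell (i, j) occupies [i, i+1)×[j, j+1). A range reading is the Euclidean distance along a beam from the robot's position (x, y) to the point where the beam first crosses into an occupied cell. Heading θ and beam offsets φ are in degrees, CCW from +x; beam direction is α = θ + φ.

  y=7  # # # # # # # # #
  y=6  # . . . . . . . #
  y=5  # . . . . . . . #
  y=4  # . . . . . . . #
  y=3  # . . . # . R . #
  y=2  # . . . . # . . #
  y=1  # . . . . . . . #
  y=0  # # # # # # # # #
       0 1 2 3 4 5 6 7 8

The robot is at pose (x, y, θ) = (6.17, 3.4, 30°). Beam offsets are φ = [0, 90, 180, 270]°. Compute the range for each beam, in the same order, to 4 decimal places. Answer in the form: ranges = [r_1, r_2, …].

beam 1: φ=0°, α=30°
  cosα=0.8660 sinα=0.5000 | (6,3) | tMaxX 0.9584 tMaxY 1.2000 | tΔX 1.1547 tΔY 2.0000
    t=0.9584 [x] (7,3)
    t=1.2000 [y] (7,4)
    t=2.1131 [x] (8,4) — stop
  → r_1 = 2.1131
beam 2: φ=90°, α=120°
  cosα=-0.5000 sinα=0.8660 | (6,3) | tMaxX 0.3400 tMaxY 0.6928 | tΔX 2.0000 tΔY 1.1547
    t=0.3400 [x] (5,3)
    t=0.6928 [y] (5,4)
    t=1.8475 [y] (5,5)
    t=2.3400 [x] (4,5)
    t=3.0022 [y] (4,6)
    t=4.1569 [y] (4,7) — stop
  → r_2 = 4.1569
beam 3: φ=180°, α=210°
  cosα=-0.8660 sinα=-0.5000 | (6,3) | tMaxX 0.1963 tMaxY 0.8000 | tΔX 1.1547 tΔY 2.0000
    t=0.1963 [x] (5,3)
    t=0.8000 [y] (5,2) — stop
  → r_3 = 0.8000
beam 4: φ=270°, α=300°
  cosα=0.5000 sinα=-0.8660 | (6,3) | tMaxX 1.6600 tMaxY 0.4619 | tΔX 2.0000 tΔY 1.1547
    t=0.4619 [y] (6,2)
    t=1.6166 [y] (6,1)
    t=1.6600 [x] (7,1)
    t=2.7713 [y] (7,0) — stop
  → r_4 = 2.7713

ranges = [2.1131, 4.1569, 0.8000, 2.7713]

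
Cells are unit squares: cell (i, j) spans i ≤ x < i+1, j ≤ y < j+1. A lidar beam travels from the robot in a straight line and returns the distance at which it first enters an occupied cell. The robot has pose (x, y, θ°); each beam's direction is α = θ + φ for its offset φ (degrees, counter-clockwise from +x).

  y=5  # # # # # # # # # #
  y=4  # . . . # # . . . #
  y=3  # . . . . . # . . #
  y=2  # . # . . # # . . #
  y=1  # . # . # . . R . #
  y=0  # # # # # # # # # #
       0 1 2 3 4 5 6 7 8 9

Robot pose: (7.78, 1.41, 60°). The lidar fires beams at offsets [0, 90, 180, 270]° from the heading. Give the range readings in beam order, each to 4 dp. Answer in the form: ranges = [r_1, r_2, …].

ranges = [2.4400, 1.1800, 0.4734, 0.8200]

beam 1: φ=0°, α=60°
  dir = (cos 60°, sin 60°) = (0.5000, 0.8660); from cell (7,1)
  next x-line at t=0.4400, next y-line at t=0.6813; Δt_x=2.0000, Δt_y=1.1547
    x: enter (8,1) at t=0.4400
    y: enter (8,2) at t=0.6813
    y: enter (8,3) at t=1.8360
    x: enter (9,3) at t=2.4400 ← occupied
  → r_1 = 2.4400
beam 2: φ=90°, α=150°
  dir = (cos 150°, sin 150°) = (-0.8660, 0.5000); from cell (7,1)
  next x-line at t=0.9007, next y-line at t=1.1800; Δt_x=1.1547, Δt_y=2.0000
    x: enter (6,1) at t=0.9007
    y: enter (6,2) at t=1.1800 ← occupied
  → r_2 = 1.1800
beam 3: φ=180°, α=240°
  dir = (cos 240°, sin 240°) = (-0.5000, -0.8660); from cell (7,1)
  next x-line at t=1.5600, next y-line at t=0.4734; Δt_x=2.0000, Δt_y=1.1547
    y: enter (7,0) at t=0.4734 ← occupied
  → r_3 = 0.4734
beam 4: φ=270°, α=330°
  dir = (cos 330°, sin 330°) = (0.8660, -0.5000); from cell (7,1)
  next x-line at t=0.2540, next y-line at t=0.8200; Δt_x=1.1547, Δt_y=2.0000
    x: enter (8,1) at t=0.2540
    y: enter (8,0) at t=0.8200 ← occupied
  → r_4 = 0.8200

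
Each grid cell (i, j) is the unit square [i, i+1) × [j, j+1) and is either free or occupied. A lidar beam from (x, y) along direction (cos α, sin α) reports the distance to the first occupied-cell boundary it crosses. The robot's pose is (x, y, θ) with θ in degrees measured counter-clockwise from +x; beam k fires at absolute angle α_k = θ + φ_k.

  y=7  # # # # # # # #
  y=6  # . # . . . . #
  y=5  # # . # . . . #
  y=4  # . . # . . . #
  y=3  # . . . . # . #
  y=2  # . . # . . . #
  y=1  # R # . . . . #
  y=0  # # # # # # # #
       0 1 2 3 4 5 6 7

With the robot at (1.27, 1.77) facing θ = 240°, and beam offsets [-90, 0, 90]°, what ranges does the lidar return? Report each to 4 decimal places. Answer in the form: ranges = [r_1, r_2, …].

beam 1: φ=-90°, α=150°
  cosα=-0.8660 sinα=0.5000 | (1,1) | tMaxX 0.3118 tMaxY 0.4600 | tΔX 1.1547 tΔY 2.0000
    t=0.3118 [x] (0,1) — stop
  → r_1 = 0.3118
beam 2: φ=0°, α=240°
  cosα=-0.5000 sinα=-0.8660 | (1,1) | tMaxX 0.5400 tMaxY 0.8891 | tΔX 2.0000 tΔY 1.1547
    t=0.5400 [x] (0,1) — stop
  → r_2 = 0.5400
beam 3: φ=90°, α=330°
  cosα=0.8660 sinα=-0.5000 | (1,1) | tMaxX 0.8429 tMaxY 1.5400 | tΔX 1.1547 tΔY 2.0000
    t=0.8429 [x] (2,1) — stop
  → r_3 = 0.8429

ranges = [0.3118, 0.5400, 0.8429]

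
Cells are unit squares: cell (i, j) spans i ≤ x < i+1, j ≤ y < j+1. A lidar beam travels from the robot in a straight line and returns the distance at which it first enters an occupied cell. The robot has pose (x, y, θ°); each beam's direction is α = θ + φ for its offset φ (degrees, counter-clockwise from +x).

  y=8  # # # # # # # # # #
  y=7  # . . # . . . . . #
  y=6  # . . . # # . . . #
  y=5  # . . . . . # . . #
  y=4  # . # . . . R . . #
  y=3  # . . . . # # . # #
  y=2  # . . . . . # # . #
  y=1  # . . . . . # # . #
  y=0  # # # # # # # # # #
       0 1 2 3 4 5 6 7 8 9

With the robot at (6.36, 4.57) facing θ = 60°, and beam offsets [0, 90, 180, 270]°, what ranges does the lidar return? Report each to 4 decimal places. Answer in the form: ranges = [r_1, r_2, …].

beam 1: φ=0°, α=60°
  d=(0.5000,0.8660)  start (6,4)  tX=1.2800 tY=0.4965  stride 1/|dx|=2.0000 1/|dy|=1.1547
    cross y-line → (6,5), t=0.4965 (wall)
  → r_1 = 0.4965
beam 2: φ=90°, α=150°
  d=(-0.8660,0.5000)  start (6,4)  tX=0.4157 tY=0.8600  stride 1/|dx|=1.1547 1/|dy|=2.0000
    cross x-line → (5,4), t=0.4157
    cross y-line → (5,5), t=0.8600
    cross x-line → (4,5), t=1.5704
    cross x-line → (3,5), t=2.7251
    cross y-line → (3,6), t=2.8600
    cross x-line → (2,6), t=3.8798
    cross y-line → (2,7), t=4.8600
    cross x-line → (1,7), t=5.0345
    cross x-line → (0,7), t=6.1892 (wall)
  → r_2 = 6.1892
beam 3: φ=180°, α=240°
  d=(-0.5000,-0.8660)  start (6,4)  tX=0.7200 tY=0.6582  stride 1/|dx|=2.0000 1/|dy|=1.1547
    cross y-line → (6,3), t=0.6582 (wall)
  → r_3 = 0.6582
beam 4: φ=270°, α=330°
  d=(0.8660,-0.5000)  start (6,4)  tX=0.7390 tY=1.1400  stride 1/|dx|=1.1547 1/|dy|=2.0000
    cross x-line → (7,4), t=0.7390
    cross y-line → (7,3), t=1.1400
    cross x-line → (8,3), t=1.8937 (wall)
  → r_4 = 1.8937

ranges = [0.4965, 6.1892, 0.6582, 1.8937]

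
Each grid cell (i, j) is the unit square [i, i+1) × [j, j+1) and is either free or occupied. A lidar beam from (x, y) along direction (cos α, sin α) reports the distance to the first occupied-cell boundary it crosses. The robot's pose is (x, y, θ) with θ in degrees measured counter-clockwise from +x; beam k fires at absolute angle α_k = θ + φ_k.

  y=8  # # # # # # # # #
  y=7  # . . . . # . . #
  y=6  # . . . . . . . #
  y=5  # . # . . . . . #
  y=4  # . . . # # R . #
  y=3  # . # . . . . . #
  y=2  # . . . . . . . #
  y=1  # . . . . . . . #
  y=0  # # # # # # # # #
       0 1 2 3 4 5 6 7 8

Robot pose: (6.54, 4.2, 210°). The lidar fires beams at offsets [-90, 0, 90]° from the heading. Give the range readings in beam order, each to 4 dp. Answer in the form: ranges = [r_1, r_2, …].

ranges = [4.3879, 6.3970, 2.9200]

beam 1: φ=-90°, α=120°
  direction (-0.5000, 0.8660); cell (6,4); t to first gridline: x 1.0800, y 0.9238 (then +2.0000 / +1.1547)
    (6,5) via y @ 0.9238
    (5,5) via x @ 1.0800
    (5,6) via y @ 2.0785
    (4,6) via x @ 3.0800
    (4,7) via y @ 3.2332
    (4,8) via y @ 4.3879  # hit
  → r_1 = 4.3879
beam 2: φ=0°, α=210°
  direction (-0.8660, -0.5000); cell (6,4); t to first gridline: x 0.6235, y 0.4000 (then +1.1547 / +2.0000)
    (6,3) via y @ 0.4000
    (5,3) via x @ 0.6235
    (4,3) via x @ 1.7782
    (4,2) via y @ 2.4000
    (3,2) via x @ 2.9329
    (2,2) via x @ 4.0876
    (2,1) via y @ 4.4000
    (1,1) via x @ 5.2423
    (0,1) via x @ 6.3970  # hit
  → r_2 = 6.3970
beam 3: φ=90°, α=300°
  direction (0.5000, -0.8660); cell (6,4); t to first gridline: x 0.9200, y 0.2309 (then +2.0000 / +1.1547)
    (6,3) via y @ 0.2309
    (7,3) via x @ 0.9200
    (7,2) via y @ 1.3856
    (7,1) via y @ 2.5403
    (8,1) via x @ 2.9200  # hit
  → r_3 = 2.9200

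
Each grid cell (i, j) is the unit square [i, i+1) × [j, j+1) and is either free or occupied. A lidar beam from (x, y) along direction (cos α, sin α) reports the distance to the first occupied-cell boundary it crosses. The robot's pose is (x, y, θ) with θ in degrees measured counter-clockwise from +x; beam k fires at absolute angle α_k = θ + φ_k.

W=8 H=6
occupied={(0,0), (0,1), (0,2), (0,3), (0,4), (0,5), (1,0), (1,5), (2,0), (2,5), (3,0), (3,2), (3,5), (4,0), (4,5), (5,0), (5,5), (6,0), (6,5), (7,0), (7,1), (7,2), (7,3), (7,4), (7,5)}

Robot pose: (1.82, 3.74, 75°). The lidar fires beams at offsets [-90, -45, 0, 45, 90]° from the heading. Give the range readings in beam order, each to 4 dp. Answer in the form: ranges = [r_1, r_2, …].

ranges = [5.3627, 2.5200, 1.3044, 1.4549, 0.8489]

beam 1: φ=-90°, α=345°
  d=(0.9659,-0.2588)  start (1,3)  tX=0.1863 tY=2.8591  stride 1/|dx|=1.0353 1/|dy|=3.8637
    cross x-line → (2,3), t=0.1863
    cross x-line → (3,3), t=1.2216
    cross x-line → (4,3), t=2.2569
    cross y-line → (4,2), t=2.8591
    cross x-line → (5,2), t=3.2922
    cross x-line → (6,2), t=4.3275
    cross x-line → (7,2), t=5.3627 (wall)
  → r_1 = 5.3627
beam 2: φ=-45°, α=30°
  d=(0.8660,0.5000)  start (1,3)  tX=0.2078 tY=0.5200  stride 1/|dx|=1.1547 1/|dy|=2.0000
    cross x-line → (2,3), t=0.2078
    cross y-line → (2,4), t=0.5200
    cross x-line → (3,4), t=1.3625
    cross x-line → (4,4), t=2.5172
    cross y-line → (4,5), t=2.5200 (wall)
  → r_2 = 2.5200
beam 3: φ=0°, α=75°
  d=(0.2588,0.9659)  start (1,3)  tX=0.6955 tY=0.2692  stride 1/|dx|=3.8637 1/|dy|=1.0353
    cross y-line → (1,4), t=0.2692
    cross x-line → (2,4), t=0.6955
    cross y-line → (2,5), t=1.3044 (wall)
  → r_3 = 1.3044
beam 4: φ=45°, α=120°
  d=(-0.5000,0.8660)  start (1,3)  tX=1.6400 tY=0.3002  stride 1/|dx|=2.0000 1/|dy|=1.1547
    cross y-line → (1,4), t=0.3002
    cross y-line → (1,5), t=1.4549 (wall)
  → r_4 = 1.4549
beam 5: φ=90°, α=165°
  d=(-0.9659,0.2588)  start (1,3)  tX=0.8489 tY=1.0046  stride 1/|dx|=1.0353 1/|dy|=3.8637
    cross x-line → (0,3), t=0.8489 (wall)
  → r_5 = 0.8489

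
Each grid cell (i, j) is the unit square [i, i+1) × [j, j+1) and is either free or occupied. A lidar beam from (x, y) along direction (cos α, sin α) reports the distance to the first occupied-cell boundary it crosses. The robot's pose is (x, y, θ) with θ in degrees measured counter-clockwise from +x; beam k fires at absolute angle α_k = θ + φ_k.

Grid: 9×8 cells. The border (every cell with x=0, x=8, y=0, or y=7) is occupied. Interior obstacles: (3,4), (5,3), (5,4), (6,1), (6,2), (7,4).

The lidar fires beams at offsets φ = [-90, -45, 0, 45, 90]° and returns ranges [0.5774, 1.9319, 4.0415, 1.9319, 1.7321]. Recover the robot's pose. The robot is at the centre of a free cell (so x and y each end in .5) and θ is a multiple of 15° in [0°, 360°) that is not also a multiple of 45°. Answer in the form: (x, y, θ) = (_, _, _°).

The pose lattice has 36·16 = 576 candidates. Test each by forward raycasting.
  (7.5, 1.5, 330°): beam 2 = 0.5176 ≠ 1.9319 ✗
  (1.5, 1.5, 300°): beam 2 = 0.5176 ≠ 1.9319 ✗
  (4.5, 5.5, 345°): beam 1 = 4.6587 ≠ 0.5774 ✗
  …
  (4.5, 6.5, 210°): r_1=0.5774, r_2=1.9319, r_3=4.0415, r_4=1.9319, r_5=1.7321 — all match ✓
Only this pose fits every beam.

(x, y, θ) = (4.5, 6.5, 210°)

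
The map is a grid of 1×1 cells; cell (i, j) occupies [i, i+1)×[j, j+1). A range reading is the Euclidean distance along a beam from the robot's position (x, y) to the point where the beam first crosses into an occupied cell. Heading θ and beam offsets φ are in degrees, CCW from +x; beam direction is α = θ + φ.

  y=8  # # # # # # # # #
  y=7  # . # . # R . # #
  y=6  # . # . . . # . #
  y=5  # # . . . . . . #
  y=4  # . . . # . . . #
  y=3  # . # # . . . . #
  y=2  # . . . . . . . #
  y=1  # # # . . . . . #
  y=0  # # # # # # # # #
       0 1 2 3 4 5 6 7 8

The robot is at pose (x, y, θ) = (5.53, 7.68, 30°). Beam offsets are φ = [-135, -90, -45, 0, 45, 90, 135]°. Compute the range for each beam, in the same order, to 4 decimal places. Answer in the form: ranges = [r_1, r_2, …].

beam 1: φ=-135°, α=255°
  cosα=-0.2588 sinα=-0.9659 | (5,7) | tMaxX 2.0478 tMaxY 0.7040 | tΔX 3.8637 tΔY 1.0353
    t=0.7040 [y] (5,6)
    t=1.7393 [y] (5,5)
    t=2.0478 [x] (4,5)
    t=2.7745 [y] (4,4) — stop
  → r_1 = 2.7745
beam 2: φ=-90°, α=300°
  cosα=0.5000 sinα=-0.8660 | (5,7) | tMaxX 0.9400 tMaxY 0.7852 | tΔX 2.0000 tΔY 1.1547
    t=0.7852 [y] (5,6)
    t=0.9400 [x] (6,6) — stop
  → r_2 = 0.9400
beam 3: φ=-45°, α=345°
  cosα=0.9659 sinα=-0.2588 | (5,7) | tMaxX 0.4866 tMaxY 2.6273 | tΔX 1.0353 tΔY 3.8637
    t=0.4866 [x] (6,7)
    t=1.5219 [x] (7,7) — stop
  → r_3 = 1.5219
beam 4: φ=0°, α=30°
  cosα=0.8660 sinα=0.5000 | (5,7) | tMaxX 0.5427 tMaxY 0.6400 | tΔX 1.1547 tΔY 2.0000
    t=0.5427 [x] (6,7)
    t=0.6400 [y] (6,8) — stop
  → r_4 = 0.6400
beam 5: φ=45°, α=75°
  cosα=0.2588 sinα=0.9659 | (5,7) | tMaxX 1.8159 tMaxY 0.3313 | tΔX 3.8637 tΔY 1.0353
    t=0.3313 [y] (5,8) — stop
  → r_5 = 0.3313
beam 6: φ=90°, α=120°
  cosα=-0.5000 sinα=0.8660 | (5,7) | tMaxX 1.0600 tMaxY 0.3695 | tΔX 2.0000 tΔY 1.1547
    t=0.3695 [y] (5,8) — stop
  → r_6 = 0.3695
beam 7: φ=135°, α=165°
  cosα=-0.9659 sinα=0.2588 | (5,7) | tMaxX 0.5487 tMaxY 1.2364 | tΔX 1.0353 tΔY 3.8637
    t=0.5487 [x] (4,7) — stop
  → r_7 = 0.5487

ranges = [2.7745, 0.9400, 1.5219, 0.6400, 0.3313, 0.3695, 0.5487]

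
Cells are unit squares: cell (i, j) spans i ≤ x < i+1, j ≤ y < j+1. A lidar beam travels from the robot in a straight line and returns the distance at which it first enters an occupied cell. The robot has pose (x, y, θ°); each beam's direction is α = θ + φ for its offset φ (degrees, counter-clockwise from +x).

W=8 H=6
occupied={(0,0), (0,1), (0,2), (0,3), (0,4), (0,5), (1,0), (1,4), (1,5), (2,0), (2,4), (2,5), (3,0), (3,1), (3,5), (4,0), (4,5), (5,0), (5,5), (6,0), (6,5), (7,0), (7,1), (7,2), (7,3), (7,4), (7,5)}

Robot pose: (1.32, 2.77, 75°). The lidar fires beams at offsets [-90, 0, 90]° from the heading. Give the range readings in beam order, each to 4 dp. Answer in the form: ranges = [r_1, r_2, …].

ranges = [5.8804, 1.2734, 0.3313]

beam 1: φ=-90°, α=345°
  direction (0.9659, -0.2588); cell (1,2); t to first gridline: x 0.7040, y 2.9751 (then +1.0353 / +3.8637)
    (2,2) via x @ 0.7040
    (3,2) via x @ 1.7393
    (4,2) via x @ 2.7745
    (4,1) via y @ 2.9751
    (5,1) via x @ 3.8098
    (6,1) via x @ 4.8451
    (7,1) via x @ 5.8804  # hit
  → r_1 = 5.8804
beam 2: φ=0°, α=75°
  direction (0.2588, 0.9659); cell (1,2); t to first gridline: x 2.6273, y 0.2381 (then +3.8637 / +1.0353)
    (1,3) via y @ 0.2381
    (1,4) via y @ 1.2734  # hit
  → r_2 = 1.2734
beam 3: φ=90°, α=165°
  direction (-0.9659, 0.2588); cell (1,2); t to first gridline: x 0.3313, y 0.8887 (then +1.0353 / +3.8637)
    (0,2) via x @ 0.3313  # hit
  → r_3 = 0.3313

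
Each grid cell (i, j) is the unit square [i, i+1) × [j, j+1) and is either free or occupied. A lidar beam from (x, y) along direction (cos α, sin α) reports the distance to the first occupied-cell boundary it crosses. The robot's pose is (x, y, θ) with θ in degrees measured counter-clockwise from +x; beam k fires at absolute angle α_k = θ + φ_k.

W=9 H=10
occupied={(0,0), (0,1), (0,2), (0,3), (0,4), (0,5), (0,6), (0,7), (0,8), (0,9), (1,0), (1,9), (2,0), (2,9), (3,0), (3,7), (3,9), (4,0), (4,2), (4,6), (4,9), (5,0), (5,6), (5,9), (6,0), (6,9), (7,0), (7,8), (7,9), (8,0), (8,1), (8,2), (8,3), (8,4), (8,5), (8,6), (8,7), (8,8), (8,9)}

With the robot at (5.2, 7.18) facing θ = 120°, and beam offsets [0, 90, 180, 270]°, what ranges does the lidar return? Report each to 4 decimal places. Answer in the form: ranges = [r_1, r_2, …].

ranges = [2.1016, 0.3600, 0.2078, 2.0785]

beam 1: φ=0°, α=120°
  dir = (cos 120°, sin 120°) = (-0.5000, 0.8660); from cell (5,7)
  next x-line at t=0.4000, next y-line at t=0.9469; Δt_x=2.0000, Δt_y=1.1547
    x: enter (4,7) at t=0.4000
    y: enter (4,8) at t=0.9469
    y: enter (4,9) at t=2.1016 ← occupied
  → r_1 = 2.1016
beam 2: φ=90°, α=210°
  dir = (cos 210°, sin 210°) = (-0.8660, -0.5000); from cell (5,7)
  next x-line at t=0.2309, next y-line at t=0.3600; Δt_x=1.1547, Δt_y=2.0000
    x: enter (4,7) at t=0.2309
    y: enter (4,6) at t=0.3600 ← occupied
  → r_2 = 0.3600
beam 3: φ=180°, α=300°
  dir = (cos 300°, sin 300°) = (0.5000, -0.8660); from cell (5,7)
  next x-line at t=1.6000, next y-line at t=0.2078; Δt_x=2.0000, Δt_y=1.1547
    y: enter (5,6) at t=0.2078 ← occupied
  → r_3 = 0.2078
beam 4: φ=270°, α=30°
  dir = (cos 30°, sin 30°) = (0.8660, 0.5000); from cell (5,7)
  next x-line at t=0.9238, next y-line at t=1.6400; Δt_x=1.1547, Δt_y=2.0000
    x: enter (6,7) at t=0.9238
    y: enter (6,8) at t=1.6400
    x: enter (7,8) at t=2.0785 ← occupied
  → r_4 = 2.0785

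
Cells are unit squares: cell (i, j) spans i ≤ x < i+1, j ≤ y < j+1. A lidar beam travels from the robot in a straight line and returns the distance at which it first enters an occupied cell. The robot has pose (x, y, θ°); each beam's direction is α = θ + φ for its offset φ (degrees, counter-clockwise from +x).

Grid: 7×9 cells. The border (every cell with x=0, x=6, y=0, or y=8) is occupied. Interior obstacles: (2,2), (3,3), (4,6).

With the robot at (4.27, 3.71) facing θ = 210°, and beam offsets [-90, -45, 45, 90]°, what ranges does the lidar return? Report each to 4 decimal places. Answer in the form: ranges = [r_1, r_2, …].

ranges = [4.9537, 0.2795, 2.8056, 3.1292]

beam 1: φ=-90°, α=120°
  direction (-0.5000, 0.8660); cell (4,3); t to first gridline: x 0.5400, y 0.3349 (then +2.0000 / +1.1547)
    (4,4) via y @ 0.3349
    (3,4) via x @ 0.5400
    (3,5) via y @ 1.4896
    (2,5) via x @ 2.5400
    (2,6) via y @ 2.6443
    (2,7) via y @ 3.7990
    (1,7) via x @ 4.5400
    (1,8) via y @ 4.9537  # hit
  → r_1 = 4.9537
beam 2: φ=-45°, α=165°
  direction (-0.9659, 0.2588); cell (4,3); t to first gridline: x 0.2795, y 1.1205 (then +1.0353 / +3.8637)
    (3,3) via x @ 0.2795  # hit
  → r_2 = 0.2795
beam 3: φ=45°, α=255°
  direction (-0.2588, -0.9659); cell (4,3); t to first gridline: x 1.0432, y 0.7350 (then +3.8637 / +1.0353)
    (4,2) via y @ 0.7350
    (3,2) via x @ 1.0432
    (3,1) via y @ 1.7703
    (3,0) via y @ 2.8056  # hit
  → r_3 = 2.8056
beam 4: φ=90°, α=300°
  direction (0.5000, -0.8660); cell (4,3); t to first gridline: x 1.4600, y 0.8198 (then +2.0000 / +1.1547)
    (4,2) via y @ 0.8198
    (5,2) via x @ 1.4600
    (5,1) via y @ 1.9745
    (5,0) via y @ 3.1292  # hit
  → r_4 = 3.1292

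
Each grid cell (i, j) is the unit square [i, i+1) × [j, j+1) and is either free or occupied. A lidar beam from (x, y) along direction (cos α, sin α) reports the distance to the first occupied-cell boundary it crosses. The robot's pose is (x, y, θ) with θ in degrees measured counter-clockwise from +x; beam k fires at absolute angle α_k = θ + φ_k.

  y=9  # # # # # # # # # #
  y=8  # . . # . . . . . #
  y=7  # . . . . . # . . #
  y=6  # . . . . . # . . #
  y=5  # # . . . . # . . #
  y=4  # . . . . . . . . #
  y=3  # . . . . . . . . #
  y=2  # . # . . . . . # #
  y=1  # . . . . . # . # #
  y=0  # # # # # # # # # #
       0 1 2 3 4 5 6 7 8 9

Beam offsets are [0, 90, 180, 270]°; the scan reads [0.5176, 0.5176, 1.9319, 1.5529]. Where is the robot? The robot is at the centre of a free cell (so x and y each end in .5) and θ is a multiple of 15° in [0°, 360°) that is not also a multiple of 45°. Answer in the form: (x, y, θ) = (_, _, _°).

(x, y, θ) = (1.5, 8.5, 75°)

The pose lattice has 55·16 = 880 candidates. Test each by forward raycasting.
  (7.5, 5.5, 210°): beam 1 = 0.5774 ≠ 0.5176 ✗
  (5.5, 6.5, 210°): beam 1 = 5.1962 ≠ 0.5176 ✗
  (2.5, 8.5, 120°): beam 1 = 0.5774 ≠ 0.5176 ✗
  (5.5, 7.5, 285°): beam 1 = 1.9319 ≠ 0.5176 ✗
  …
  (1.5, 8.5, 75°): r_1=0.5176, r_2=0.5176, r_3=1.9319, r_4=1.5529 — all match ✓
No second candidate reproduces the full scan.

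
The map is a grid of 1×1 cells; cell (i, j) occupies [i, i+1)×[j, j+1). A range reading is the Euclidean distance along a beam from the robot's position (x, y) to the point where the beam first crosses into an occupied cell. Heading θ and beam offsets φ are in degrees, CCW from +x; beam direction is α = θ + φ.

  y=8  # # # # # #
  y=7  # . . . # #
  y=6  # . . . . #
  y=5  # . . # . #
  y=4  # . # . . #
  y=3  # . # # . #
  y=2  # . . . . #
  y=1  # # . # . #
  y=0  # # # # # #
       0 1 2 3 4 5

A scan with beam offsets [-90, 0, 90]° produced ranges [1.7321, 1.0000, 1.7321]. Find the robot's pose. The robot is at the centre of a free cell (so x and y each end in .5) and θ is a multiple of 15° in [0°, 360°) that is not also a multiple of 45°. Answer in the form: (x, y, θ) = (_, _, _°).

The pose lattice has 21·16 = 336 candidates. Test each by forward raycasting.
  (1.5, 6.5, 345°): beam 1 = 1.9319 ≠ 1.7321 ✗
  (4.5, 5.5, 165°): beam 1 = 1.5529 ≠ 1.7321 ✗
  (1.5, 5.5, 120°): beam 1 = 3.0000 ≠ 1.7321 ✗
  (1.5, 7.5, 255°): beam 1 = 0.5176 ≠ 1.7321 ✗
  …
  (2.5, 6.5, 300°): r_1=1.7321, r_2=1.0000, r_3=1.7321 — all match ✓
Unique over the lattice → pose = (2.5, 6.5, 300°).

(x, y, θ) = (2.5, 6.5, 300°)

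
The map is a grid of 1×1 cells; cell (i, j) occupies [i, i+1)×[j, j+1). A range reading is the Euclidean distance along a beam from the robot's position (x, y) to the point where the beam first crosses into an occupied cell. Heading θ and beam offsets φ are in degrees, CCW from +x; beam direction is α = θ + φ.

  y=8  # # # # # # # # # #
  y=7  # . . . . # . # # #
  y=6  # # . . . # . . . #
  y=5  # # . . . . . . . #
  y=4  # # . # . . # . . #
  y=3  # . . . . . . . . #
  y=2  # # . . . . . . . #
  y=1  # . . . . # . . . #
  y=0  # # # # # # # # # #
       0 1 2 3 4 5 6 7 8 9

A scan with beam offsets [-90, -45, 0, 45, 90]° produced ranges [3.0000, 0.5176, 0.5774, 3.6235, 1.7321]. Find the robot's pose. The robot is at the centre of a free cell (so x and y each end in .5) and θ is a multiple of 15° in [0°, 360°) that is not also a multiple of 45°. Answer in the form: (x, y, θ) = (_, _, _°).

(x, y, θ) = (5.5, 5.5, 120°)

Candidates: 45 free-cell centres × 16 headings = 720 poses. Raycast each; keep the one whose scan matches to 4 dp.
  (8.5, 6.5, 285°): beam 1 = 6.7293 ≠ 3.0000 ✗
  (8.5, 4.5, 240°): beam 2 = 1.5529 ≠ 0.5176 ✗
  (2.5, 4.5, 330°): beam 1 = 1.7321 ≠ 3.0000 ✗
  (4.5, 2.5, 60°): beam 1 = 1.0000 ≠ 3.0000 ✗
  …
  (5.5, 5.5, 120°): r_1=3.0000, r_2=0.5176, r_3=0.5774, r_4=3.6235, r_5=1.7321 — all match ✓
Only this pose fits every beam.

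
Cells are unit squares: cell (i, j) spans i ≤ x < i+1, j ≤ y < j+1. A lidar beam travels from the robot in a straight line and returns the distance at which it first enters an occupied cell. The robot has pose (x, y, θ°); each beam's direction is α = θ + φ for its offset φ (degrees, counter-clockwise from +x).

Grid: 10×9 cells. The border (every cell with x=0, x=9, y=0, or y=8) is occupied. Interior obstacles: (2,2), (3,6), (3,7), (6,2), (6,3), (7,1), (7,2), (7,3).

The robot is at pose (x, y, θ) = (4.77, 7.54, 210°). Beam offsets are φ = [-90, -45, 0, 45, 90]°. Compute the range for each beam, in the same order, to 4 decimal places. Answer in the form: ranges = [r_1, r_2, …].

ranges = [0.5312, 0.7972, 0.8891, 6.7707, 4.0876]

beam 1: φ=-90°, α=120°
  d=(-0.5000,0.8660)  start (4,7)  tX=1.5400 tY=0.5312  stride 1/|dx|=2.0000 1/|dy|=1.1547
    cross y-line → (4,8), t=0.5312 (wall)
  → r_1 = 0.5312
beam 2: φ=-45°, α=165°
  d=(-0.9659,0.2588)  start (4,7)  tX=0.7972 tY=1.7773  stride 1/|dx|=1.0353 1/|dy|=3.8637
    cross x-line → (3,7), t=0.7972 (wall)
  → r_2 = 0.7972
beam 3: φ=0°, α=210°
  d=(-0.8660,-0.5000)  start (4,7)  tX=0.8891 tY=1.0800  stride 1/|dx|=1.1547 1/|dy|=2.0000
    cross x-line → (3,7), t=0.8891 (wall)
  → r_3 = 0.8891
beam 4: φ=45°, α=255°
  d=(-0.2588,-0.9659)  start (4,7)  tX=2.9751 tY=0.5590  stride 1/|dx|=3.8637 1/|dy|=1.0353
    cross y-line → (4,6), t=0.5590
    cross y-line → (4,5), t=1.5943
    cross y-line → (4,4), t=2.6296
    cross x-line → (3,4), t=2.9751
    cross y-line → (3,3), t=3.6649
    cross y-line → (3,2), t=4.7002
    cross y-line → (3,1), t=5.7354
    cross y-line → (3,0), t=6.7707 (wall)
  → r_4 = 6.7707
beam 5: φ=90°, α=300°
  d=(0.5000,-0.8660)  start (4,7)  tX=0.4600 tY=0.6235  stride 1/|dx|=2.0000 1/|dy|=1.1547
    cross x-line → (5,7), t=0.4600
    cross y-line → (5,6), t=0.6235
    cross y-line → (5,5), t=1.7782
    cross x-line → (6,5), t=2.4600
    cross y-line → (6,4), t=2.9329
    cross y-line → (6,3), t=4.0876 (wall)
  → r_5 = 4.0876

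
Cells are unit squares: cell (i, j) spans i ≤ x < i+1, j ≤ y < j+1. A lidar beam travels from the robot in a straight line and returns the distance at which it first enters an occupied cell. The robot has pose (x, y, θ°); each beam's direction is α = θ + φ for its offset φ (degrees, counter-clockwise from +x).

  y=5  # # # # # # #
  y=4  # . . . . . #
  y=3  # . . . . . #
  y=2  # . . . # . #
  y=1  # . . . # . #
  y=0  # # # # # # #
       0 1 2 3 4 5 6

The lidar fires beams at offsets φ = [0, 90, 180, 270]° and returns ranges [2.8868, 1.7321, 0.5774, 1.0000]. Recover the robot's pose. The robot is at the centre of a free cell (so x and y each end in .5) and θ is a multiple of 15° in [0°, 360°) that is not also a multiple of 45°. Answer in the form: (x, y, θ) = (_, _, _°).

The pose lattice has 18·16 = 288 candidates. Test each by forward raycasting.
  (3.5, 3.5, 75°): beam 1 = 1.5529 ≠ 2.8868 ✗
  (5.5, 3.5, 120°): beam 1 = 1.7321 ≠ 2.8868 ✗
  (2.5, 4.5, 105°): beam 1 = 0.5176 ≠ 2.8868 ✗
  …
  (1.5, 3.5, 330°): r_1=2.8868, r_2=1.7321, r_3=0.5774, r_4=1.0000 — all match ✓
No second candidate reproduces the full scan.

(x, y, θ) = (1.5, 3.5, 330°)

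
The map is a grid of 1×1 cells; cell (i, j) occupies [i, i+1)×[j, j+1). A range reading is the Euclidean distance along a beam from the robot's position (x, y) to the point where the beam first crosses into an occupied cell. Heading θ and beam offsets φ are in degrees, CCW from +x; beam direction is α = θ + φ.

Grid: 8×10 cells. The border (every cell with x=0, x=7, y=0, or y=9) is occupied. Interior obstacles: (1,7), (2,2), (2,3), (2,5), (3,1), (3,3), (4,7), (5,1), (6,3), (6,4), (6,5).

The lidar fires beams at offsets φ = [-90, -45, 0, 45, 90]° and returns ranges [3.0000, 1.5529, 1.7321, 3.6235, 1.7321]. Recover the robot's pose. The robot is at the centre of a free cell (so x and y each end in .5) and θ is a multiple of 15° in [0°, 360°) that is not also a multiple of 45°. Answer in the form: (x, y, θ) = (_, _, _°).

Candidates: 37 free-cell centres × 16 headings = 592 poses. Raycast each; keep the one whose scan matches to 4 dp.
  (3.5, 8.5, 210°): beam 1 = 0.5774 ≠ 3.0000 ✗
  (4.5, 8.5, 120°): beam 1 = 1.0000 ≠ 3.0000 ✗
  (5.5, 4.5, 75°): beam 1 = 0.5176 ≠ 3.0000 ✗
  (6.5, 1.5, 255°): beam 1 = 0.5176 ≠ 3.0000 ✗
  …
  (4.5, 5.5, 240°): r_1=3.0000, r_2=1.5529, r_3=1.7321, r_4=3.6235, r_5=1.7321 — all match ✓
Unique over the lattice → pose = (4.5, 5.5, 240°).

(x, y, θ) = (4.5, 5.5, 240°)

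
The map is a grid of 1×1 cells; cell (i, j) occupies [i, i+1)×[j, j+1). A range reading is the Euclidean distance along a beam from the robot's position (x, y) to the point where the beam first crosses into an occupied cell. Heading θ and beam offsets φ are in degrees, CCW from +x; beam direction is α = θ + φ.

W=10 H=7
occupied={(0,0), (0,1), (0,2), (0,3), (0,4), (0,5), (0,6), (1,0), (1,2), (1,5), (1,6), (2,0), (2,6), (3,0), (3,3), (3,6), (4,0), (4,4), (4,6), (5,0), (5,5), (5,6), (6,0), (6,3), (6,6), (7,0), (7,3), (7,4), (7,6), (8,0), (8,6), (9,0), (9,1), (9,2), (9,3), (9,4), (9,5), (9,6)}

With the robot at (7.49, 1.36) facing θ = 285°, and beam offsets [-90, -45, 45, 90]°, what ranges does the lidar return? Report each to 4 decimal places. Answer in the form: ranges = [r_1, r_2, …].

ranges = [1.3909, 0.4157, 0.7200, 1.5633]

beam 1: φ=-90°, α=195°
  d=(-0.9659,-0.2588)  start (7,1)  tX=0.5073 tY=1.3909  stride 1/|dx|=1.0353 1/|dy|=3.8637
    cross x-line → (6,1), t=0.5073
    cross y-line → (6,0), t=1.3909 (wall)
  → r_1 = 1.3909
beam 2: φ=-45°, α=240°
  d=(-0.5000,-0.8660)  start (7,1)  tX=0.9800 tY=0.4157  stride 1/|dx|=2.0000 1/|dy|=1.1547
    cross y-line → (7,0), t=0.4157 (wall)
  → r_2 = 0.4157
beam 3: φ=45°, α=330°
  d=(0.8660,-0.5000)  start (7,1)  tX=0.5889 tY=0.7200  stride 1/|dx|=1.1547 1/|dy|=2.0000
    cross x-line → (8,1), t=0.5889
    cross y-line → (8,0), t=0.7200 (wall)
  → r_3 = 0.7200
beam 4: φ=90°, α=15°
  d=(0.9659,0.2588)  start (7,1)  tX=0.5280 tY=2.4728  stride 1/|dx|=1.0353 1/|dy|=3.8637
    cross x-line → (8,1), t=0.5280
    cross x-line → (9,1), t=1.5633 (wall)
  → r_4 = 1.5633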